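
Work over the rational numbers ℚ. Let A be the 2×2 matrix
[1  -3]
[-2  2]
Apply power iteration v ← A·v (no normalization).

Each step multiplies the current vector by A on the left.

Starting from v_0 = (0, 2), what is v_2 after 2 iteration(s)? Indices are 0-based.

v_0 = (0, 2).
v_1 = A·v_0 = (-6, 4).
v_2 = A·v_1 = (-18, 20).

v_2 = (-18, 20)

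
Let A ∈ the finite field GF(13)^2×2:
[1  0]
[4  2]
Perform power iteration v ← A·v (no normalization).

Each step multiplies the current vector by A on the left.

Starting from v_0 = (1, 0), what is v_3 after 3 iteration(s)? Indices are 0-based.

v_3 = (1, 2)

v_0 = (1, 0).
v_1 = A·v_0 = (1, 4).
v_2 = A·v_1 = (1, 12).
v_3 = A·v_2 = (1, 2).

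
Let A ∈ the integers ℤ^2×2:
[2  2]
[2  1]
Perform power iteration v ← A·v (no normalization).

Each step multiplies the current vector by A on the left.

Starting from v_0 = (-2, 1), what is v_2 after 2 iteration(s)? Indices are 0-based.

v_2 = (-10, -7)

v_0 = (-2, 1).
v_1 = A·v_0 = (-2, -3).
v_2 = A·v_1 = (-10, -7).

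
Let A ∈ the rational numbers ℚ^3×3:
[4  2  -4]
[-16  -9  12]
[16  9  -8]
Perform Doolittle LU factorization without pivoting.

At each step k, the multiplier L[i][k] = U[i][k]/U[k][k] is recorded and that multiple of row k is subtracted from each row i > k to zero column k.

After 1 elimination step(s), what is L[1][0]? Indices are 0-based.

L[1][0] = -4

[col 0] pivot 4
  R1 -= -4*R0 → (0, -1, -4)  (L[1][0] := -4)
  R2 -= 4*R0 → (0, 1, 8)  (L[2][0] := 4)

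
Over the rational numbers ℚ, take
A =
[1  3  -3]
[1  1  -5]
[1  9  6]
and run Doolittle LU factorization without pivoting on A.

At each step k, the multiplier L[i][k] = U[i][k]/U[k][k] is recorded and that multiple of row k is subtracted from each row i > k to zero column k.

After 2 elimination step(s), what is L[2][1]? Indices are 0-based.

L[2][1] = -3

k=0: U[0][0]=1
  eliminate (1,0): mult=1, new row 1: (0, -2, -2); set L[1][0]=1
  eliminate (2,0): mult=1, new row 2: (0, 6, 9); set L[2][0]=1
k=1: U[1][1]=-2
  eliminate (2,1): mult=-3, new row 2: (0, 0, 3); set L[2][1]=-3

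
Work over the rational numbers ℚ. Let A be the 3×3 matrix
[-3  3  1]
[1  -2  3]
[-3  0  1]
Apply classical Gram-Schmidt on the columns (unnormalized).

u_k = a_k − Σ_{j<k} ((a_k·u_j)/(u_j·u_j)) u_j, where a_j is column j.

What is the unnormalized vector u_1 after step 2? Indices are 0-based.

u_1 = (24/19, -27/19, -33/19)

Step 1: u_0 = a_0 = (-3, 1, -3).
Step 2: u_1 = a_1 − (-11/19)·u_0 = (24/19, -27/19, -33/19).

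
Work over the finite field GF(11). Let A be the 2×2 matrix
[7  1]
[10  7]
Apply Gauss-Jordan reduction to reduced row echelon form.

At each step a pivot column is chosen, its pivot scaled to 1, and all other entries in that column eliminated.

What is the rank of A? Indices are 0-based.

pivot(0,0)=7: scale R0 → (1, 8)
  clear (1,0): R1 −= (10)R0 → (0, 4)
pivot(1,1)=4: scale R1 → (0, 1)
  clear (0,1): R0 −= (8)R1 → (1, 0)

rank = 2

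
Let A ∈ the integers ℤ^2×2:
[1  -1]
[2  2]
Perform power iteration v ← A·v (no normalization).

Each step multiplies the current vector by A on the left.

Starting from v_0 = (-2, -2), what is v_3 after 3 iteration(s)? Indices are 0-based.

v_3 = (24, -16)

v_0 = (-2, -2).
v_1 = A·v_0 = (0, -8).
v_2 = A·v_1 = (8, -16).
v_3 = A·v_2 = (24, -16).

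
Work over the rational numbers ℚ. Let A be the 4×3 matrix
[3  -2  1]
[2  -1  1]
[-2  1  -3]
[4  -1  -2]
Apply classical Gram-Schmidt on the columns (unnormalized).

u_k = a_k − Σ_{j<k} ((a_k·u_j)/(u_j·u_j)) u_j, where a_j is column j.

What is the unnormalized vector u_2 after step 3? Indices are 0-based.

Step 1: u_0 = a_0 = (3, 2, -2, 4).
Step 2: u_1 = a_1 − (-14/33)·u_0 = (-8/11, -5/33, 5/33, 23/33).
Step 3: u_2 = a_2 − (1/11)·u_0 − (-18/7)·u_1 = (-8/7, 3/7, -17/7, -4/7).

u_2 = (-8/7, 3/7, -17/7, -4/7)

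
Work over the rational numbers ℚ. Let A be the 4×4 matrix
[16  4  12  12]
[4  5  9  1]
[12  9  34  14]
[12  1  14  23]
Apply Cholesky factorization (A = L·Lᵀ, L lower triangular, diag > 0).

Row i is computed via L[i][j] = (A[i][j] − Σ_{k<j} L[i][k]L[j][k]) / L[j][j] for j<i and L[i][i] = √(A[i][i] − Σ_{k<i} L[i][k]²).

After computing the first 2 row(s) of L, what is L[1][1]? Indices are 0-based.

Step 1: L[0][0] = √(16) = 4.
  L[1][0] = (4) / L[0][0] = 1.
Step 2: L[1][1] = √(4) = 2.

L[1][1] = 2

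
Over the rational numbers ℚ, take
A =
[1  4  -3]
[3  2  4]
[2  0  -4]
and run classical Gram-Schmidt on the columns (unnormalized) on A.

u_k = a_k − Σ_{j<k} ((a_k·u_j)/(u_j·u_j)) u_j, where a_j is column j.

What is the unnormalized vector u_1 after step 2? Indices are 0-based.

Step 1: u_0 = a_0 = (1, 3, 2).
Step 2: u_1 = a_1 − (5/7)·u_0 = (23/7, -1/7, -10/7).

u_1 = (23/7, -1/7, -10/7)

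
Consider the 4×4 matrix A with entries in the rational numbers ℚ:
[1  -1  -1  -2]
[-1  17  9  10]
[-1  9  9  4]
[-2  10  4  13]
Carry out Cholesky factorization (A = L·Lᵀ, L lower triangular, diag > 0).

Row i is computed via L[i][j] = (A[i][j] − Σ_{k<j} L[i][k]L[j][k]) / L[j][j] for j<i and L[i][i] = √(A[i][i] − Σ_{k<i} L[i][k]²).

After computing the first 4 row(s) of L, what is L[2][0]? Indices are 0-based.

L[2][0] = -1

Step 1: L[0][0] = √(1) = 1.
  L[1][0] = (-1) / L[0][0] = -1.
Step 2: L[1][1] = √(16) = 4.
  L[2][0] = (-1) / L[0][0] = -1.
  L[2][1] = (8) / L[1][1] = 2.
Step 3: L[2][2] = √(4) = 2.
  L[3][0] = (-2) / L[0][0] = -2.
  L[3][1] = (8) / L[1][1] = 2.
  L[3][2] = (-2) / L[2][2] = -1.
Step 4: L[3][3] = √(4) = 2.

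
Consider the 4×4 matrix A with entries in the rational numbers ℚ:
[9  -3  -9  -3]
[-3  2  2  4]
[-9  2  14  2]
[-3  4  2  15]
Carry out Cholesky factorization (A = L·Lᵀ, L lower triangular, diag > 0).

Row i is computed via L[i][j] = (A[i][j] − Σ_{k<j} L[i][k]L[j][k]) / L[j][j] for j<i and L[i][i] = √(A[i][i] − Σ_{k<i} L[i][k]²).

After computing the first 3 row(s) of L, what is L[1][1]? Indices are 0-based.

Step 1: L[0][0] = √(9) = 3.
  L[1][0] = (-3) / L[0][0] = -1.
Step 2: L[1][1] = √(1) = 1.
  L[2][0] = (-9) / L[0][0] = -3.
  L[2][1] = (-1) / L[1][1] = -1.
Step 3: L[2][2] = √(4) = 2.

L[1][1] = 1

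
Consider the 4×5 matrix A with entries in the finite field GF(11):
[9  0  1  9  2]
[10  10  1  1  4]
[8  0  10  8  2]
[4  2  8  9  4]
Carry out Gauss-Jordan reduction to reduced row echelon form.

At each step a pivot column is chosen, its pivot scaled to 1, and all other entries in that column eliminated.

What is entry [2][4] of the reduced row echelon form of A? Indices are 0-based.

M[2][4] = 7

step 1: normalize row 0 (÷9) = (1, 0, 5, 1, 10)
  row 1: subtract 10×row0 = (0, 10, 6, 2, 3)
  row 2: subtract 8×row0 = (0, 0, 3, 0, 10)
  row 3: subtract 4×row0 = (0, 2, 10, 5, 8)
step 2: normalize row 1 (÷10) = (0, 1, 5, 9, 8)
  row 3: subtract 2×row1 = (0, 0, 0, 9, 3)
step 3: normalize row 2 (÷3) = (0, 0, 1, 0, 7)
  row 0: subtract 5×row2 = (1, 0, 0, 1, 8)
  row 1: subtract 5×row2 = (0, 1, 0, 9, 6)
step 4: normalize row 3 (÷9) = (0, 0, 0, 1, 4)
  row 0: subtract 1×row3 = (1, 0, 0, 0, 4)
  row 1: subtract 9×row3 = (0, 1, 0, 0, 3)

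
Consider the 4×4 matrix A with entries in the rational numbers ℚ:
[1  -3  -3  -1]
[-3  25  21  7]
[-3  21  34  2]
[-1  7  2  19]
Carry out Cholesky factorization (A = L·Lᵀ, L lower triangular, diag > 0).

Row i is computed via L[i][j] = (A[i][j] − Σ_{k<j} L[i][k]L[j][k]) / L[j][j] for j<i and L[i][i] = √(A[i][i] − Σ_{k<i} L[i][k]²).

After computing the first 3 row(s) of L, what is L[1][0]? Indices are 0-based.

L[1][0] = -3

Step 1: L[0][0] = √(1) = 1.
  L[1][0] = (-3) / L[0][0] = -3.
Step 2: L[1][1] = √(16) = 4.
  L[2][0] = (-3) / L[0][0] = -3.
  L[2][1] = (12) / L[1][1] = 3.
Step 3: L[2][2] = √(16) = 4.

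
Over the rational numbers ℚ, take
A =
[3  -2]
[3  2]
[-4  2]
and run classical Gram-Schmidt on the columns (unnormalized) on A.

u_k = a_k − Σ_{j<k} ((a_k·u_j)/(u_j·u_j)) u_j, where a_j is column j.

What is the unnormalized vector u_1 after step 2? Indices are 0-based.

u_1 = (-22/17, 46/17, 18/17)

Step 1: u_0 = a_0 = (3, 3, -4).
Step 2: u_1 = a_1 − (-4/17)·u_0 = (-22/17, 46/17, 18/17).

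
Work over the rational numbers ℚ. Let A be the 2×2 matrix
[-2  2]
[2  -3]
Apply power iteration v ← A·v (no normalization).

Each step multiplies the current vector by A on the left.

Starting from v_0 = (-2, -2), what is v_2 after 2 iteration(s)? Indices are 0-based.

v_2 = (4, -6)

v_0 = (-2, -2).
v_1 = A·v_0 = (0, 2).
v_2 = A·v_1 = (4, -6).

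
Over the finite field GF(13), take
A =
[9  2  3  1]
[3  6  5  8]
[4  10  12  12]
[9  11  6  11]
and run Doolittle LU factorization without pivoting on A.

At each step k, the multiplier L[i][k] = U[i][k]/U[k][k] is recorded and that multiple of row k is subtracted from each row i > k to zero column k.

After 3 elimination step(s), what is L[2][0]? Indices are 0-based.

[col 0] pivot 9
  R1 -= 9*R0 → (0, 1, 4, 12)  (L[1][0] := 9)
  R2 -= 12*R0 → (0, 12, 2, 0)  (L[2][0] := 12)
  R3 -= 1*R0 → (0, 9, 3, 10)  (L[3][0] := 1)
[col 1] pivot 1
  R2 -= 12*R1 → (0, 0, 6, 12)  (L[2][1] := 12)
  R3 -= 9*R1 → (0, 0, 6, 6)  (L[3][1] := 9)
[col 2] pivot 6
  R3 -= 1*R2 → (0, 0, 0, 7)  (L[3][2] := 1)

L[2][0] = 12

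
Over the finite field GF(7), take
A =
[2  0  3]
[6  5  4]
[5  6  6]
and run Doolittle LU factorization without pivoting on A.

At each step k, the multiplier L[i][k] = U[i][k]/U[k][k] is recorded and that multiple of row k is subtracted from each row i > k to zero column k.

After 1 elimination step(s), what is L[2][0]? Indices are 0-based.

[col 0] pivot 2
  R1 -= 3*R0 → (0, 5, 2)  (L[1][0] := 3)
  R2 -= 6*R0 → (0, 6, 2)  (L[2][0] := 6)

L[2][0] = 6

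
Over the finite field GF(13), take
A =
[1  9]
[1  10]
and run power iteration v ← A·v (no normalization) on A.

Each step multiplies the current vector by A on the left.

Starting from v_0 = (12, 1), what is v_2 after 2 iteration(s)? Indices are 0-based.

v_0 = (12, 1).
v_1 = A·v_0 = (8, 9).
v_2 = A·v_1 = (11, 7).

v_2 = (11, 7)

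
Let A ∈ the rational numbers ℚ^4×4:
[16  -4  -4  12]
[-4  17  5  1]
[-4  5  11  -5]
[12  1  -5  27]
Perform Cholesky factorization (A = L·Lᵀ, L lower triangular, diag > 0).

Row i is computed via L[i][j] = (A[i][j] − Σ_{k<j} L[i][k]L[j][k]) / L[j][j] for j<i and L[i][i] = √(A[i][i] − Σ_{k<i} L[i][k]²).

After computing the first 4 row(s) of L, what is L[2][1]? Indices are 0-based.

L[2][1] = 1

Step 1: L[0][0] = √(16) = 4.
  L[1][0] = (-4) / L[0][0] = -1.
Step 2: L[1][1] = √(16) = 4.
  L[2][0] = (-4) / L[0][0] = -1.
  L[2][1] = (4) / L[1][1] = 1.
Step 3: L[2][2] = √(9) = 3.
  L[3][0] = (12) / L[0][0] = 3.
  L[3][1] = (4) / L[1][1] = 1.
  L[3][2] = (-3) / L[2][2] = -1.
Step 4: L[3][3] = √(16) = 4.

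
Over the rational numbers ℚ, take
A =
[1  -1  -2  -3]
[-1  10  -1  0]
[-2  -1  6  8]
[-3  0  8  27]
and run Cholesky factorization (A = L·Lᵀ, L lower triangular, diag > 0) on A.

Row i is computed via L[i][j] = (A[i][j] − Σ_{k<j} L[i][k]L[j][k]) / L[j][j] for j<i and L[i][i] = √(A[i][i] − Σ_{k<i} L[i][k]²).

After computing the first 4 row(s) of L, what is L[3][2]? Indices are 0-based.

Step 1: L[0][0] = √(1) = 1.
  L[1][0] = (-1) / L[0][0] = -1.
Step 2: L[1][1] = √(9) = 3.
  L[2][0] = (-2) / L[0][0] = -2.
  L[2][1] = (-3) / L[1][1] = -1.
Step 3: L[2][2] = √(1) = 1.
  L[3][0] = (-3) / L[0][0] = -3.
  L[3][1] = (-3) / L[1][1] = -1.
  L[3][2] = (1) / L[2][2] = 1.
Step 4: L[3][3] = √(16) = 4.

L[3][2] = 1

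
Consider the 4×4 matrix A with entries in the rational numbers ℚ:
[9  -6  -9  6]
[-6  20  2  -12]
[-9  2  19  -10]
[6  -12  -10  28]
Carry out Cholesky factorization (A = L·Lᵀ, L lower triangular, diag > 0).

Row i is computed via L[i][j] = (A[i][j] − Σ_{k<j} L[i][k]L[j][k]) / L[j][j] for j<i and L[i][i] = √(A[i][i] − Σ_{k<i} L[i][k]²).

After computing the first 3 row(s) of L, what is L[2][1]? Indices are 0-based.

Step 1: L[0][0] = √(9) = 3.
  L[1][0] = (-6) / L[0][0] = -2.
Step 2: L[1][1] = √(16) = 4.
  L[2][0] = (-9) / L[0][0] = -3.
  L[2][1] = (-4) / L[1][1] = -1.
Step 3: L[2][2] = √(9) = 3.

L[2][1] = -1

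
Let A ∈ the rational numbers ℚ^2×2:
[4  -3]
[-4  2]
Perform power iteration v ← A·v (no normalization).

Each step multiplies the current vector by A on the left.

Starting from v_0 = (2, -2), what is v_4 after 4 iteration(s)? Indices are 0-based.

v_0 = (2, -2).
v_1 = A·v_0 = (14, -12).
v_2 = A·v_1 = (92, -80).
v_3 = A·v_2 = (608, -528).
v_4 = A·v_3 = (4016, -3488).

v_4 = (4016, -3488)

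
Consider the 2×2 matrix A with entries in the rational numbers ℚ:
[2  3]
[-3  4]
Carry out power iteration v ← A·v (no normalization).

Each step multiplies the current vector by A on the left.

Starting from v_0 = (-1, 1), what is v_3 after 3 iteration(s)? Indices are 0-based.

v_3 = (121, 31)

v_0 = (-1, 1).
v_1 = A·v_0 = (1, 7).
v_2 = A·v_1 = (23, 25).
v_3 = A·v_2 = (121, 31).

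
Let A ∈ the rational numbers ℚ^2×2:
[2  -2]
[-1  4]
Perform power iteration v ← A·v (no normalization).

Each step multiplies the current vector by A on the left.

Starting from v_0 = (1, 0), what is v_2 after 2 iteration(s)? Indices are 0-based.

v_2 = (6, -6)

v_0 = (1, 0).
v_1 = A·v_0 = (2, -1).
v_2 = A·v_1 = (6, -6).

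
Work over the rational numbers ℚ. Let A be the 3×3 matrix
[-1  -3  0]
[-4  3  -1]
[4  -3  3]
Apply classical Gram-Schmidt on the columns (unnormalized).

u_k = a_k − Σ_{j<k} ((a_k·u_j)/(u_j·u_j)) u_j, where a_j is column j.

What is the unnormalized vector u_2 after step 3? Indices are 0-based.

Step 1: u_0 = a_0 = (-1, -4, 4).
Step 2: u_1 = a_1 − (-7/11)·u_0 = (-40/11, 5/11, -5/11).
Step 3: u_2 = a_2 − (16/33)·u_0 − (-2/15)·u_1 = (0, 1, 1).

u_2 = (0, 1, 1)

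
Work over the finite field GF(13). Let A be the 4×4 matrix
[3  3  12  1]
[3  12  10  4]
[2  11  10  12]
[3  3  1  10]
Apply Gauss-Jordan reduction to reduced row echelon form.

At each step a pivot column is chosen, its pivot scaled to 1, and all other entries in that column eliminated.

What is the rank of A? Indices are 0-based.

rank = 4

pivot(0,0)=3: scale R0 → (1, 1, 4, 9)
  clear (1,0): R1 −= (3)R0 → (0, 9, 11, 3)
  clear (2,0): R2 −= (2)R0 → (0, 9, 2, 7)
  clear (3,0): R3 −= (3)R0 → (0, 0, 2, 9)
pivot(1,1)=9: scale R1 → (0, 1, 7, 9)
  clear (0,1): R0 −= (1)R1 → (1, 0, 10, 0)
  clear (2,1): R2 −= (9)R1 → (0, 0, 4, 4)
pivot(2,2)=4: scale R2 → (0, 0, 1, 1)
  clear (0,2): R0 −= (10)R2 → (1, 0, 0, 3)
  clear (1,2): R1 −= (7)R2 → (0, 1, 0, 2)
  clear (3,2): R3 −= (2)R2 → (0, 0, 0, 7)
pivot(3,3)=7: scale R3 → (0, 0, 0, 1)
  clear (0,3): R0 −= (3)R3 → (1, 0, 0, 0)
  clear (1,3): R1 −= (2)R3 → (0, 1, 0, 0)
  clear (2,3): R2 −= (1)R3 → (0, 0, 1, 0)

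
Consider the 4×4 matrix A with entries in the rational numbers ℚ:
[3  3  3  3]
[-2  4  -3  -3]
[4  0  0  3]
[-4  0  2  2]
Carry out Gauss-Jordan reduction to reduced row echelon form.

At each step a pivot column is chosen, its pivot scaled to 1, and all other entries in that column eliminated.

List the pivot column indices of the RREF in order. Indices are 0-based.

pivot columns: 0, 1, 2, 3

pivot(0,0)=3: scale R0 → (1, 1, 1, 1)
  clear (1,0): R1 −= (-2)R0 → (0, 6, -1, -1)
  clear (2,0): R2 −= (4)R0 → (0, -4, -4, -1)
  clear (3,0): R3 −= (-4)R0 → (0, 4, 6, 6)
pivot(1,1)=6: scale R1 → (0, 1, -1/6, -1/6)
  clear (0,1): R0 −= (1)R1 → (1, 0, 7/6, 7/6)
  clear (2,1): R2 −= (-4)R1 → (0, 0, -14/3, -5/3)
  clear (3,1): R3 −= (4)R1 → (0, 0, 20/3, 20/3)
pivot(2,2)=-14/3: scale R2 → (0, 0, 1, 5/14)
  clear (0,2): R0 −= (7/6)R2 → (1, 0, 0, 3/4)
  clear (1,2): R1 −= (-1/6)R2 → (0, 1, 0, -3/28)
  clear (3,2): R3 −= (20/3)R2 → (0, 0, 0, 30/7)
pivot(3,3)=30/7: scale R3 → (0, 0, 0, 1)
  clear (0,3): R0 −= (3/4)R3 → (1, 0, 0, 0)
  clear (1,3): R1 −= (-3/28)R3 → (0, 1, 0, 0)
  clear (2,3): R2 −= (5/14)R3 → (0, 0, 1, 0)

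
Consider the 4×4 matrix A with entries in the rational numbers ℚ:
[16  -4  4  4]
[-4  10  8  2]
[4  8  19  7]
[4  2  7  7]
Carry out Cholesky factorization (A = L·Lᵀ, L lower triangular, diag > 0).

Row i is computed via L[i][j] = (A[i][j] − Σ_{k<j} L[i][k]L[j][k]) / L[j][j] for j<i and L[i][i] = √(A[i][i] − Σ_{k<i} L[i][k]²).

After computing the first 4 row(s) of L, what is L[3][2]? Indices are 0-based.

Step 1: L[0][0] = √(16) = 4.
  L[1][0] = (-4) / L[0][0] = -1.
Step 2: L[1][1] = √(9) = 3.
  L[2][0] = (4) / L[0][0] = 1.
  L[2][1] = (9) / L[1][1] = 3.
Step 3: L[2][2] = √(9) = 3.
  L[3][0] = (4) / L[0][0] = 1.
  L[3][1] = (3) / L[1][1] = 1.
  L[3][2] = (3) / L[2][2] = 1.
Step 4: L[3][3] = √(4) = 2.

L[3][2] = 1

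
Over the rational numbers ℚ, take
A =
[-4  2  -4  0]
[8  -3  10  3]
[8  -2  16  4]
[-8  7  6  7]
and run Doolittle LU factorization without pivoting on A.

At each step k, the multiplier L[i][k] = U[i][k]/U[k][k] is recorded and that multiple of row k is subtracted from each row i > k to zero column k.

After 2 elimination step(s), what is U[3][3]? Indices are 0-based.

U[3][3] = -2

[col 0] pivot -4
  R1 -= -2*R0 → (0, 1, 2, 3)  (L[1][0] := -2)
  R2 -= -2*R0 → (0, 2, 8, 4)  (L[2][0] := -2)
  R3 -= 2*R0 → (0, 3, 14, 7)  (L[3][0] := 2)
[col 1] pivot 1
  R2 -= 2*R1 → (0, 0, 4, -2)  (L[2][1] := 2)
  R3 -= 3*R1 → (0, 0, 8, -2)  (L[3][1] := 3)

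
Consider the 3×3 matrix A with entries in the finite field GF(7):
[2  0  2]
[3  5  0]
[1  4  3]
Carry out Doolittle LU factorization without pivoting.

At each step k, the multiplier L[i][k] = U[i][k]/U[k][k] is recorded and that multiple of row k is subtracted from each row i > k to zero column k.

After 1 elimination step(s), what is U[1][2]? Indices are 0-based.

U[1][2] = 4

Step 1: pivot at (0,0) is 2.
  row1 ← row1 − (5)·row0  ⇒  L[1][0]=5, U row1=(0, 5, 4)
  row2 ← row2 − (4)·row0  ⇒  L[2][0]=4, U row2=(0, 4, 2)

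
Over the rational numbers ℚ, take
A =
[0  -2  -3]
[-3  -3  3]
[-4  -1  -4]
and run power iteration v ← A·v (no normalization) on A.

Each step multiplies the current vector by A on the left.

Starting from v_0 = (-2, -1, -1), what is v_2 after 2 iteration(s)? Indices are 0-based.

v_0 = (-2, -1, -1).
v_1 = A·v_0 = (5, 6, 13).
v_2 = A·v_1 = (-51, 6, -78).

v_2 = (-51, 6, -78)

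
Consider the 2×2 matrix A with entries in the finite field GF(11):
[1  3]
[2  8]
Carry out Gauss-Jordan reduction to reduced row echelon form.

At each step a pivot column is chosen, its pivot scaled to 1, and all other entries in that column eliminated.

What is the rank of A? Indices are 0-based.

rank = 2

pivot(0,0)=1: scale R0 → (1, 3)
  clear (1,0): R1 −= (2)R0 → (0, 2)
pivot(1,1)=2: scale R1 → (0, 1)
  clear (0,1): R0 −= (3)R1 → (1, 0)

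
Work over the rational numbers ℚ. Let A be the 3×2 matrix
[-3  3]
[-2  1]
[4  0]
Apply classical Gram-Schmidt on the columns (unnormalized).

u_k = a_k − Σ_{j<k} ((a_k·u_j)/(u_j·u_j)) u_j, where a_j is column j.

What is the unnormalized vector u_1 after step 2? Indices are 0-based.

u_1 = (54/29, 7/29, 44/29)

Step 1: u_0 = a_0 = (-3, -2, 4).
Step 2: u_1 = a_1 − (-11/29)·u_0 = (54/29, 7/29, 44/29).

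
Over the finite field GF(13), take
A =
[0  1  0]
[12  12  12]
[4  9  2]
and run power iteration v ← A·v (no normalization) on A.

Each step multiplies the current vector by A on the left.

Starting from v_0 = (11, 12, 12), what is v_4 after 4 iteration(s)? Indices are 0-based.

v_0 = (11, 12, 12).
v_1 = A·v_0 = (12, 4, 7).
v_2 = A·v_1 = (4, 3, 7).
v_3 = A·v_2 = (3, 12, 5).
v_4 = A·v_3 = (12, 6, 0).

v_4 = (12, 6, 0)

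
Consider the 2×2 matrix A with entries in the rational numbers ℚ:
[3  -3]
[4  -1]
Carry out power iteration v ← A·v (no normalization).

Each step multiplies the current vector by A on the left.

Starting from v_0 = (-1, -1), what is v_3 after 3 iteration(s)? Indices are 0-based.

v_0 = (-1, -1).
v_1 = A·v_0 = (0, -3).
v_2 = A·v_1 = (9, 3).
v_3 = A·v_2 = (18, 33).

v_3 = (18, 33)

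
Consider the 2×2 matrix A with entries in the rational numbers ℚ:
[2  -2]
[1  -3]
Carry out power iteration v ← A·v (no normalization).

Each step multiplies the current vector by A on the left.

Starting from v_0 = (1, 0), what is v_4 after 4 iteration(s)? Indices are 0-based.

v_4 = (2, -9)

v_0 = (1, 0).
v_1 = A·v_0 = (2, 1).
v_2 = A·v_1 = (2, -1).
v_3 = A·v_2 = (6, 5).
v_4 = A·v_3 = (2, -9).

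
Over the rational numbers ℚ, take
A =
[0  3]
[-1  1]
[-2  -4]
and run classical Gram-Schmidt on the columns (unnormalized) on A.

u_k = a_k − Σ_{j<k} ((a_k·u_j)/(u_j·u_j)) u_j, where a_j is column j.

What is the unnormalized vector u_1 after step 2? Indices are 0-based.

u_1 = (3, 12/5, -6/5)

Step 1: u_0 = a_0 = (0, -1, -2).
Step 2: u_1 = a_1 − (7/5)·u_0 = (3, 12/5, -6/5).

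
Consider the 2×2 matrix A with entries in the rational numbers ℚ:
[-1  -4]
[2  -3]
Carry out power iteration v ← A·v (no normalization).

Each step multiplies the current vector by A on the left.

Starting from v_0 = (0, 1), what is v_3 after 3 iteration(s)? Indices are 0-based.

v_3 = (-20, 29)

v_0 = (0, 1).
v_1 = A·v_0 = (-4, -3).
v_2 = A·v_1 = (16, 1).
v_3 = A·v_2 = (-20, 29).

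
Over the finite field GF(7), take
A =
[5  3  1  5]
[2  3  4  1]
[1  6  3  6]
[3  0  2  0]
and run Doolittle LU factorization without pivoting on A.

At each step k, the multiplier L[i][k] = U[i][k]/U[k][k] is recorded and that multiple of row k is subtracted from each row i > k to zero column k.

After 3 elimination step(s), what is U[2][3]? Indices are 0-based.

k=0: U[0][0]=5
  eliminate (1,0): mult=6, new row 1: (0, 6, 5, 6); set L[1][0]=6
  eliminate (2,0): mult=3, new row 2: (0, 4, 0, 5); set L[2][0]=3
  eliminate (3,0): mult=2, new row 3: (0, 1, 0, 4); set L[3][0]=2
k=1: U[1][1]=6
  eliminate (2,1): mult=3, new row 2: (0, 0, 6, 1); set L[2][1]=3
  eliminate (3,1): mult=6, new row 3: (0, 0, 5, 3); set L[3][1]=6
k=2: U[2][2]=6
  eliminate (3,2): mult=2, new row 3: (0, 0, 0, 1); set L[3][2]=2

U[2][3] = 1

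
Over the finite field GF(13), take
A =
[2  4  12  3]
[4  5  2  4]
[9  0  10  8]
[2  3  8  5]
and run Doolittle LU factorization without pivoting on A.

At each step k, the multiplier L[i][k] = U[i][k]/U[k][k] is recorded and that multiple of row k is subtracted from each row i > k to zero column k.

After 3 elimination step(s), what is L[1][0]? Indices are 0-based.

L[1][0] = 2

[col 0] pivot 2
  R1 -= 2*R0 → (0, 10, 4, 11)  (L[1][0] := 2)
  R2 -= 11*R0 → (0, 8, 8, 1)  (L[2][0] := 11)
  R3 -= 1*R0 → (0, 12, 9, 2)  (L[3][0] := 1)
[col 1] pivot 10
  R2 -= 6*R1 → (0, 0, 10, 0)  (L[2][1] := 6)
  R3 -= 9*R1 → (0, 0, 12, 7)  (L[3][1] := 9)
[col 2] pivot 10
  R3 -= 9*R2 → (0, 0, 0, 7)  (L[3][2] := 9)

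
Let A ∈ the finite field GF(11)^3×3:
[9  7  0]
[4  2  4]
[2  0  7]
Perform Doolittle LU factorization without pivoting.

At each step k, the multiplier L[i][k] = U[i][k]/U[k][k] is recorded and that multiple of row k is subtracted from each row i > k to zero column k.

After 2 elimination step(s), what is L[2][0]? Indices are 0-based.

[col 0] pivot 9
  R1 -= 9*R0 → (0, 5, 4)  (L[1][0] := 9)
  R2 -= 10*R0 → (0, 7, 7)  (L[2][0] := 10)
[col 1] pivot 5
  R2 -= 8*R1 → (0, 0, 8)  (L[2][1] := 8)

L[2][0] = 10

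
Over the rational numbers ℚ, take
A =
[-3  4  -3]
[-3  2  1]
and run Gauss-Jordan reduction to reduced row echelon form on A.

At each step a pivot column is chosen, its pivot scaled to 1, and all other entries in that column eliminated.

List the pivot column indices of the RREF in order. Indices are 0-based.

pivot columns: 0, 1

pivot(0,0)=-3: scale R0 → (1, -4/3, 1)
  clear (1,0): R1 −= (-3)R0 → (0, -2, 4)
pivot(1,1)=-2: scale R1 → (0, 1, -2)
  clear (0,1): R0 −= (-4/3)R1 → (1, 0, -5/3)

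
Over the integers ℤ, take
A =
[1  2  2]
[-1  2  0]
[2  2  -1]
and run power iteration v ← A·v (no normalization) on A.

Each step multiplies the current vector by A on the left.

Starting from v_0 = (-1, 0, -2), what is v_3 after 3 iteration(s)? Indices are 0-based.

v_0 = (-1, 0, -2).
v_1 = A·v_0 = (-5, 1, 0).
v_2 = A·v_1 = (-3, 7, -8).
v_3 = A·v_2 = (-5, 17, 16).

v_3 = (-5, 17, 16)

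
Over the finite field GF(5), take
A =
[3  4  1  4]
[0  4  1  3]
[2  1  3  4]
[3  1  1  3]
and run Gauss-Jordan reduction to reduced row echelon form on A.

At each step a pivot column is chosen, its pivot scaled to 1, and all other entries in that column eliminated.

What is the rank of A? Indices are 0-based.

[1] R0 /= 3  ⇒  (1, 3, 2, 3)
     R2 -= 2·R0  ⇒  (0, 0, 4, 3)
     R3 -= 3·R0  ⇒  (0, 2, 0, 4)
[2] R1 /= 4  ⇒  (0, 1, 4, 2)
     R0 -= 3·R1  ⇒  (1, 0, 0, 2)
     R3 -= 2·R1  ⇒  (0, 0, 2, 0)
[3] R2 /= 4  ⇒  (0, 0, 1, 2)
     R1 -= 4·R2  ⇒  (0, 1, 0, 4)
     R3 -= 2·R2  ⇒  (0, 0, 0, 1)
[4] R3 /= 1  ⇒  (0, 0, 0, 1)
     R0 -= 2·R3  ⇒  (1, 0, 0, 0)
     R1 -= 4·R3  ⇒  (0, 1, 0, 0)
     R2 -= 2·R3  ⇒  (0, 0, 1, 0)

rank = 4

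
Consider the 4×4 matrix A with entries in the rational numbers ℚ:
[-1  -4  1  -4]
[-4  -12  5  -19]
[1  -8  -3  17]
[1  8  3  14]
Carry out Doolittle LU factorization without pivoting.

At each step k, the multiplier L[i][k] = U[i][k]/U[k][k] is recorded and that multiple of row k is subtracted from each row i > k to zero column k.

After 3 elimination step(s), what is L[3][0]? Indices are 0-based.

L[3][0] = -1

[col 0] pivot -1
  R1 -= 4*R0 → (0, 4, 1, -3)  (L[1][0] := 4)
  R2 -= -1*R0 → (0, -12, -2, 13)  (L[2][0] := -1)
  R3 -= -1*R0 → (0, 4, 4, 10)  (L[3][0] := -1)
[col 1] pivot 4
  R2 -= -3*R1 → (0, 0, 1, 4)  (L[2][1] := -3)
  R3 -= 1*R1 → (0, 0, 3, 13)  (L[3][1] := 1)
[col 2] pivot 1
  R3 -= 3*R2 → (0, 0, 0, 1)  (L[3][2] := 3)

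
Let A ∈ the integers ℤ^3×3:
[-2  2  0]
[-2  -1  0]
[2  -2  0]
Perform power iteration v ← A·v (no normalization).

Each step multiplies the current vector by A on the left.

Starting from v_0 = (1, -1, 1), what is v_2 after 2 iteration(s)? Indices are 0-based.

v_2 = (6, 9, -6)

v_0 = (1, -1, 1).
v_1 = A·v_0 = (-4, -1, 4).
v_2 = A·v_1 = (6, 9, -6).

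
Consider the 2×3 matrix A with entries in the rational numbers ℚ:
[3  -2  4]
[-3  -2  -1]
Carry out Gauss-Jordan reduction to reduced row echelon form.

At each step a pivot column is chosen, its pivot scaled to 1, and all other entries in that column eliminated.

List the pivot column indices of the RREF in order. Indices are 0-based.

pivot columns: 0, 1

[1] R0 /= 3  ⇒  (1, -2/3, 4/3)
     R1 -= -3·R0  ⇒  (0, -4, 3)
[2] R1 /= -4  ⇒  (0, 1, -3/4)
     R0 -= -2/3·R1  ⇒  (1, 0, 5/6)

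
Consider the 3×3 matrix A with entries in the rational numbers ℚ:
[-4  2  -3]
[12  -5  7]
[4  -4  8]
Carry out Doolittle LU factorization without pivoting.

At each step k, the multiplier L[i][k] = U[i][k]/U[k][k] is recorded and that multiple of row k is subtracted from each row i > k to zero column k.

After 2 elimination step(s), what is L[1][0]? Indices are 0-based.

L[1][0] = -3

k=0: U[0][0]=-4
  eliminate (1,0): mult=-3, new row 1: (0, 1, -2); set L[1][0]=-3
  eliminate (2,0): mult=-1, new row 2: (0, -2, 5); set L[2][0]=-1
k=1: U[1][1]=1
  eliminate (2,1): mult=-2, new row 2: (0, 0, 1); set L[2][1]=-2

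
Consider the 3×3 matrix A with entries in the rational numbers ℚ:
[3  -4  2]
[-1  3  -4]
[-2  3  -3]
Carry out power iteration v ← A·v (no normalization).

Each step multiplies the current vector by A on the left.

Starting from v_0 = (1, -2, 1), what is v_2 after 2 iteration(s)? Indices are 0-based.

v_0 = (1, -2, 1).
v_1 = A·v_0 = (13, -11, -11).
v_2 = A·v_1 = (61, -2, -26).

v_2 = (61, -2, -26)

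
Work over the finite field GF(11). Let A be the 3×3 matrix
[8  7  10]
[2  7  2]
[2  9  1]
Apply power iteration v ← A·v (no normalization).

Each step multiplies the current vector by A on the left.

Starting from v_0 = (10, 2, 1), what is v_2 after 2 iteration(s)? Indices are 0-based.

v_0 = (10, 2, 1).
v_1 = A·v_0 = (5, 3, 6).
v_2 = A·v_1 = (0, 10, 10).

v_2 = (0, 10, 10)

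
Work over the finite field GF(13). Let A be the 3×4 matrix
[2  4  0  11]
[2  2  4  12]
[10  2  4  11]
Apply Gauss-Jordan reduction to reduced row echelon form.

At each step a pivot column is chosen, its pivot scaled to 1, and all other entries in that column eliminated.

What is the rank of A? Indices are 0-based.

rank = 3

step 1: normalize row 0 (÷2) = (1, 2, 0, 12)
  row 1: subtract 2×row0 = (0, 11, 4, 1)
  row 2: subtract 10×row0 = (0, 8, 4, 8)
step 2: normalize row 1 (÷11) = (0, 1, 11, 6)
  row 0: subtract 2×row1 = (1, 0, 4, 0)
  row 2: subtract 8×row1 = (0, 0, 7, 12)
step 3: normalize row 2 (÷7) = (0, 0, 1, 11)
  row 0: subtract 4×row2 = (1, 0, 0, 8)
  row 1: subtract 11×row2 = (0, 1, 0, 2)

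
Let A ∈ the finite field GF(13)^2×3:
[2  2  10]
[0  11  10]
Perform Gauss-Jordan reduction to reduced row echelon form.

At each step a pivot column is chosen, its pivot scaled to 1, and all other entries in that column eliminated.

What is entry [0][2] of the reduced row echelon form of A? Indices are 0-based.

step 1: normalize row 0 (÷2) = (1, 1, 5)
step 2: normalize row 1 (÷11) = (0, 1, 8)
  row 0: subtract 1×row1 = (1, 0, 10)

M[0][2] = 10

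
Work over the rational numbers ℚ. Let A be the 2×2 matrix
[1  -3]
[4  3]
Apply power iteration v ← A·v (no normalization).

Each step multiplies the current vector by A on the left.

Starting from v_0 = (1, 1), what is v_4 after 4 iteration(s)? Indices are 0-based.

v_4 = (97, -407)

v_0 = (1, 1).
v_1 = A·v_0 = (-2, 7).
v_2 = A·v_1 = (-23, 13).
v_3 = A·v_2 = (-62, -53).
v_4 = A·v_3 = (97, -407).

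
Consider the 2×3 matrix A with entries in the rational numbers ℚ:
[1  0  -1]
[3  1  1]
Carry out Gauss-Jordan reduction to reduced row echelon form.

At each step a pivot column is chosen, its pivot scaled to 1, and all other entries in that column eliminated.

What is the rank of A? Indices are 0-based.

step 1: normalize row 0 (÷1) = (1, 0, -1)
  row 1: subtract 3×row0 = (0, 1, 4)
step 2: normalize row 1 (÷1) = (0, 1, 4)

rank = 2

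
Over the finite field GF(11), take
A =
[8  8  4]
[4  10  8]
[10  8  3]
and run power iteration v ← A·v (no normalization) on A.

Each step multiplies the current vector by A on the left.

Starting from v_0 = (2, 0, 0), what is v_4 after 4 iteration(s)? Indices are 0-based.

v_4 = (3, 5, 9)

v_0 = (2, 0, 0).
v_1 = A·v_0 = (5, 8, 9).
v_2 = A·v_1 = (8, 7, 9).
v_3 = A·v_2 = (2, 9, 9).
v_4 = A·v_3 = (3, 5, 9).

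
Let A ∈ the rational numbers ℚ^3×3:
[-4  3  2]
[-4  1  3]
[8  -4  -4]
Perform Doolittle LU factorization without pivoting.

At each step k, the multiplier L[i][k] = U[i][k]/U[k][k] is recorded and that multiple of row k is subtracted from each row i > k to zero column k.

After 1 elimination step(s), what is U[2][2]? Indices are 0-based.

k=0: U[0][0]=-4
  eliminate (1,0): mult=1, new row 1: (0, -2, 1); set L[1][0]=1
  eliminate (2,0): mult=-2, new row 2: (0, 2, 0); set L[2][0]=-2

U[2][2] = 0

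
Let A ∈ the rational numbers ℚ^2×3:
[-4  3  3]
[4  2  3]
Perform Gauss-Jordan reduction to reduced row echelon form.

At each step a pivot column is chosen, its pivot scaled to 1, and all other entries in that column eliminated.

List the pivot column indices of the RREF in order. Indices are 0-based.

[1] R0 /= -4  ⇒  (1, -3/4, -3/4)
     R1 -= 4·R0  ⇒  (0, 5, 6)
[2] R1 /= 5  ⇒  (0, 1, 6/5)
     R0 -= -3/4·R1  ⇒  (1, 0, 3/20)

pivot columns: 0, 1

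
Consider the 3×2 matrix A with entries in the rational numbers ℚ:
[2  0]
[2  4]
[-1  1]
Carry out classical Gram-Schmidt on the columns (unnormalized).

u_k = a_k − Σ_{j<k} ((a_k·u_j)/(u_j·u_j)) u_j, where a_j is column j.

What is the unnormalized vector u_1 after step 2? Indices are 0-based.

Step 1: u_0 = a_0 = (2, 2, -1).
Step 2: u_1 = a_1 − (7/9)·u_0 = (-14/9, 22/9, 16/9).

u_1 = (-14/9, 22/9, 16/9)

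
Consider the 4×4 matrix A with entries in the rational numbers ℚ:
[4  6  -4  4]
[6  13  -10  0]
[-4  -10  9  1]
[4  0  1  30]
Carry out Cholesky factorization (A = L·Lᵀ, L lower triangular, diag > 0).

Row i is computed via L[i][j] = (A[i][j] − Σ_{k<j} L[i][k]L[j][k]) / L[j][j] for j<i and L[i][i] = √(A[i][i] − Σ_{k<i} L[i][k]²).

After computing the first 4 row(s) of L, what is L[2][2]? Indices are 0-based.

Step 1: L[0][0] = √(4) = 2.
  L[1][0] = (6) / L[0][0] = 3.
Step 2: L[1][1] = √(4) = 2.
  L[2][0] = (-4) / L[0][0] = -2.
  L[2][1] = (-4) / L[1][1] = -2.
Step 3: L[2][2] = √(1) = 1.
  L[3][0] = (4) / L[0][0] = 2.
  L[3][1] = (-6) / L[1][1] = -3.
  L[3][2] = (-1) / L[2][2] = -1.
Step 4: L[3][3] = √(16) = 4.

L[2][2] = 1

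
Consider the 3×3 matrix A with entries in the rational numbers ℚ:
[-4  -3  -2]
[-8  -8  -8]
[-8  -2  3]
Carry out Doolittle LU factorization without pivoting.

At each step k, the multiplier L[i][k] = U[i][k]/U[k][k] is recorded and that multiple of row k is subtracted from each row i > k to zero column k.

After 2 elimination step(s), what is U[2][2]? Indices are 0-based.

Step 1: pivot at (0,0) is -4.
  row1 ← row1 − (2)·row0  ⇒  L[1][0]=2, U row1=(0, -2, -4)
  row2 ← row2 − (2)·row0  ⇒  L[2][0]=2, U row2=(0, 4, 7)
Step 2: pivot at (1,1) is -2.
  row2 ← row2 − (-2)·row1  ⇒  L[2][1]=-2, U row2=(0, 0, -1)

U[2][2] = -1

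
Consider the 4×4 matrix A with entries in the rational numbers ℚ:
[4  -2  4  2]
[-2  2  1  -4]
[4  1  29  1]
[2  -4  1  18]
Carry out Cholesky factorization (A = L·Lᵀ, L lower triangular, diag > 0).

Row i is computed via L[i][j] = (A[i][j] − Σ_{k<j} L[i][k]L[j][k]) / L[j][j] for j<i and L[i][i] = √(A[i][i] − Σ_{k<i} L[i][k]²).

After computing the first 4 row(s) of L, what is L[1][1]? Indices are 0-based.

Step 1: L[0][0] = √(4) = 2.
  L[1][0] = (-2) / L[0][0] = -1.
Step 2: L[1][1] = √(1) = 1.
  L[2][0] = (4) / L[0][0] = 2.
  L[2][1] = (3) / L[1][1] = 3.
Step 3: L[2][2] = √(16) = 4.
  L[3][0] = (2) / L[0][0] = 1.
  L[3][1] = (-3) / L[1][1] = -3.
  L[3][2] = (8) / L[2][2] = 2.
Step 4: L[3][3] = √(4) = 2.

L[1][1] = 1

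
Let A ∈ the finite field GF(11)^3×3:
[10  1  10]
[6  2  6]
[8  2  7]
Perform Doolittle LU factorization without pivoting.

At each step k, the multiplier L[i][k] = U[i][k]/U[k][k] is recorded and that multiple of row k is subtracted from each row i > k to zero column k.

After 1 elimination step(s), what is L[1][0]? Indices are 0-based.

L[1][0] = 5

Step 1: pivot at (0,0) is 10.
  row1 ← row1 − (5)·row0  ⇒  L[1][0]=5, U row1=(0, 8, 0)
  row2 ← row2 − (3)·row0  ⇒  L[2][0]=3, U row2=(0, 10, 10)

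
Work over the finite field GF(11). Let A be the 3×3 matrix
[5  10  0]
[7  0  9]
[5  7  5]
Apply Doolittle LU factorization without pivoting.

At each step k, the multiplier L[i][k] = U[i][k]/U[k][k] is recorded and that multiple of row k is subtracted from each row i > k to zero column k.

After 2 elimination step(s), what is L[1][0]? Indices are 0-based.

L[1][0] = 8

[col 0] pivot 5
  R1 -= 8*R0 → (0, 8, 9)  (L[1][0] := 8)
  R2 -= 1*R0 → (0, 8, 5)  (L[2][0] := 1)
[col 1] pivot 8
  R2 -= 1*R1 → (0, 0, 7)  (L[2][1] := 1)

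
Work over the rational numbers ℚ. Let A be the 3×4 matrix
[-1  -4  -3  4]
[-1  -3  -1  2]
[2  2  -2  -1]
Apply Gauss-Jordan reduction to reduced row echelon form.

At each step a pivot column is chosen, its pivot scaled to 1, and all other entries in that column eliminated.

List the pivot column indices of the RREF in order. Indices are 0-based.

[1] R0 /= -1  ⇒  (1, 4, 3, -4)
     R1 -= -1·R0  ⇒  (0, 1, 2, -2)
     R2 -= 2·R0  ⇒  (0, -6, -8, 7)
[2] R1 /= 1  ⇒  (0, 1, 2, -2)
     R0 -= 4·R1  ⇒  (1, 0, -5, 4)
     R2 -= -6·R1  ⇒  (0, 0, 4, -5)
[3] R2 /= 4  ⇒  (0, 0, 1, -5/4)
     R0 -= -5·R2  ⇒  (1, 0, 0, -9/4)
     R1 -= 2·R2  ⇒  (0, 1, 0, 1/2)

pivot columns: 0, 1, 2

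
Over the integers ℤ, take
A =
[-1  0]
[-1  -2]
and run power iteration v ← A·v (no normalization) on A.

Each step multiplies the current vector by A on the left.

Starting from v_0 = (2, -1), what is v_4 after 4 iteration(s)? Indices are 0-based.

v_0 = (2, -1).
v_1 = A·v_0 = (-2, 0).
v_2 = A·v_1 = (2, 2).
v_3 = A·v_2 = (-2, -6).
v_4 = A·v_3 = (2, 14).

v_4 = (2, 14)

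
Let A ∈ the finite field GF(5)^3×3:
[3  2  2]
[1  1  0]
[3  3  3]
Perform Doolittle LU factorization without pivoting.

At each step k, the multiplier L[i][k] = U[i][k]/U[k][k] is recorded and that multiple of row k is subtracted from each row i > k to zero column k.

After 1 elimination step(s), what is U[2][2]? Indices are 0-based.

k=0: U[0][0]=3
  eliminate (1,0): mult=2, new row 1: (0, 2, 1); set L[1][0]=2
  eliminate (2,0): mult=1, new row 2: (0, 1, 1); set L[2][0]=1

U[2][2] = 1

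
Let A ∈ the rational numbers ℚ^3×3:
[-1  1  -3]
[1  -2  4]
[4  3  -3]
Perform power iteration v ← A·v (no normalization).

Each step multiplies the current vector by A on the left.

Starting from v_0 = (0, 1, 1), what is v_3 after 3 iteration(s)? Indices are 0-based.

v_0 = (0, 1, 1).
v_1 = A·v_0 = (-2, 2, 0).
v_2 = A·v_1 = (4, -6, -2).
v_3 = A·v_2 = (-4, 8, 4).

v_3 = (-4, 8, 4)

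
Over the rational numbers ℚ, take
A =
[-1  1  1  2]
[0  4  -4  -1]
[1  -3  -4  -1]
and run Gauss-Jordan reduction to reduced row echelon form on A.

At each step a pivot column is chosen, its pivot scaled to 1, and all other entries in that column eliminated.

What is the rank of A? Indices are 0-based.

rank = 3

[1] R0 /= -1  ⇒  (1, -1, -1, -2)
     R2 -= 1·R0  ⇒  (0, -2, -3, 1)
[2] R1 /= 4  ⇒  (0, 1, -1, -1/4)
     R0 -= -1·R1  ⇒  (1, 0, -2, -9/4)
     R2 -= -2·R1  ⇒  (0, 0, -5, 1/2)
[3] R2 /= -5  ⇒  (0, 0, 1, -1/10)
     R0 -= -2·R2  ⇒  (1, 0, 0, -49/20)
     R1 -= -1·R2  ⇒  (0, 1, 0, -7/20)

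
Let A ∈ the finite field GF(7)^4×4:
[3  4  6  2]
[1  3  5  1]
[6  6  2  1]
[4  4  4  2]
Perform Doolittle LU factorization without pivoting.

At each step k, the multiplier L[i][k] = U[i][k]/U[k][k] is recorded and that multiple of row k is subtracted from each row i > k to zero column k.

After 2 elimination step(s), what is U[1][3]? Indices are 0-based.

Step 1: pivot at (0,0) is 3.
  row1 ← row1 − (5)·row0  ⇒  L[1][0]=5, U row1=(0, 4, 3, 5)
  row2 ← row2 − (2)·row0  ⇒  L[2][0]=2, U row2=(0, 5, 4, 4)
  row3 ← row3 − (6)·row0  ⇒  L[3][0]=6, U row3=(0, 1, 3, 4)
Step 2: pivot at (1,1) is 4.
  row2 ← row2 − (3)·row1  ⇒  L[2][1]=3, U row2=(0, 0, 2, 3)
  row3 ← row3 − (2)·row1  ⇒  L[3][1]=2, U row3=(0, 0, 4, 1)

U[1][3] = 5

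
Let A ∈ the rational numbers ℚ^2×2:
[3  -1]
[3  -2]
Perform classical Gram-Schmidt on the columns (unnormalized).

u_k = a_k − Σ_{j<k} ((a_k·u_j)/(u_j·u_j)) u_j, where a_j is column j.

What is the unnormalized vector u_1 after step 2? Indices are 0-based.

u_1 = (1/2, -1/2)

Step 1: u_0 = a_0 = (3, 3).
Step 2: u_1 = a_1 − (-1/2)·u_0 = (1/2, -1/2).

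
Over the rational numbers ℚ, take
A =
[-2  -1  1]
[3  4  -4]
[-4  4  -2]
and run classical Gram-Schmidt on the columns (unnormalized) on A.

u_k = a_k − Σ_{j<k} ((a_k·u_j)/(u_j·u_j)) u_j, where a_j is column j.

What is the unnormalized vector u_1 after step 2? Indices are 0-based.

Step 1: u_0 = a_0 = (-2, 3, -4).
Step 2: u_1 = a_1 − (-2/29)·u_0 = (-33/29, 122/29, 108/29).

u_1 = (-33/29, 122/29, 108/29)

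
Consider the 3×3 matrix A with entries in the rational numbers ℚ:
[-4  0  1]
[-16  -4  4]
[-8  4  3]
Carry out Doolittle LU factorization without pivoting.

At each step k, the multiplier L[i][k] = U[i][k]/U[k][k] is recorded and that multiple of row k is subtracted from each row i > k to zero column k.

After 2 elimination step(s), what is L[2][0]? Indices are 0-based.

L[2][0] = 2

[col 0] pivot -4
  R1 -= 4*R0 → (0, -4, 0)  (L[1][0] := 4)
  R2 -= 2*R0 → (0, 4, 1)  (L[2][0] := 2)
[col 1] pivot -4
  R2 -= -1*R1 → (0, 0, 1)  (L[2][1] := -1)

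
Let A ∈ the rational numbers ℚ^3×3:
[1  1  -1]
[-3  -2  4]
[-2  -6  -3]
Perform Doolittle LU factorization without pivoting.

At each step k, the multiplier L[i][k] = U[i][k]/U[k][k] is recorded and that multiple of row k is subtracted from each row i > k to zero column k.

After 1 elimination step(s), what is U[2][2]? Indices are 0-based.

k=0: U[0][0]=1
  eliminate (1,0): mult=-3, new row 1: (0, 1, 1); set L[1][0]=-3
  eliminate (2,0): mult=-2, new row 2: (0, -4, -5); set L[2][0]=-2

U[2][2] = -5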